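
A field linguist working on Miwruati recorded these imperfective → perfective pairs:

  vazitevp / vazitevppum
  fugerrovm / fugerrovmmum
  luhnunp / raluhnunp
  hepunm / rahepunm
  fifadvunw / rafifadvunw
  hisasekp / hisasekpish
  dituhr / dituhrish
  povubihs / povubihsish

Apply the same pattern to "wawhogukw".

wawhogukwish

vazitevp and luhnunp both end in -p yet inflect differently (vazitevppum, raluhnunp), so the final letter is not what conditions the rule; the second-to-last letter is.
"wawhogukw" has second-to-last letter 'k'. The one such stem in the data (hisasekp → hisasekpish) adds -ish, so the same rule applies.
The other patterns: stems whose second-to-last letter is 'v' double the final consonant and add -um; stems whose second-to-last letter is 'n' add the prefix ra-.
So wawhogukw → wawhogukwish.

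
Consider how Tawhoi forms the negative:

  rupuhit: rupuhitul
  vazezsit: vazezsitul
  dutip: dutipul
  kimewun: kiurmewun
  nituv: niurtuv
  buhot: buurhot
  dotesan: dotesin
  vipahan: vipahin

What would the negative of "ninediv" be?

ninedivul

rupuhit and buhot both end in -t yet inflect differently (rupuhitul, buurhot), so the final letter is not what conditions the rule; the last vowel is.
"ninediv" has last vowel 'i'. The stems whose last vowel is 'i' (rupuhit → rupuhitul, vazezsit → vazezsitul, dutip → dutipul) add -ul.
So ninediv → ninedivul.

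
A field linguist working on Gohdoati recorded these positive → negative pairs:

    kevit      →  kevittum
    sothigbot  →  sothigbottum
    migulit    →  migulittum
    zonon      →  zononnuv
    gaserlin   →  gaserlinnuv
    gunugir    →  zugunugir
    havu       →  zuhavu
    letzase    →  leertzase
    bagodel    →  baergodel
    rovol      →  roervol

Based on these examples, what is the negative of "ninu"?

zuninu

sothigbot and zonon both have last vowel 'o' yet inflect differently (sothigbottum, zononnuv), so the last vowel is not what conditions the rule; the final letter is.
"ninu" ends in -u. The one such stem in the data (havu → zuhavu) adds the prefix zu-, so the same rule applies.
So ninu → zuninu.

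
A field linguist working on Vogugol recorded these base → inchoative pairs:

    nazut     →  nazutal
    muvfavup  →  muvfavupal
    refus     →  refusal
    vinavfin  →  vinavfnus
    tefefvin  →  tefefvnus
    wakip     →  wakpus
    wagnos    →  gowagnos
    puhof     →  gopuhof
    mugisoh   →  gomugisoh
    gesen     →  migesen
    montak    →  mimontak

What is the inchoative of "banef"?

mibanef

muvfavup and wakip both end in -p yet inflect differently (muvfavupal, wakpus), so the final letter is not what conditions the rule; the last vowel is.
"banef" has last vowel 'e'. The one such stem in the data (gesen → migesen) adds the prefix mi-, so the same rule applies.
So banef → mibanef.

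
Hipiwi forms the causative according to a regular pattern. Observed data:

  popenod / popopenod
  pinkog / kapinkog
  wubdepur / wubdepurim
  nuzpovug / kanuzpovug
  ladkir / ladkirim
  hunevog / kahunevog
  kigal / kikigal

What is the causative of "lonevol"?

lolonevol

"lonevol" ends in -l. The one such stem in the data (kigal → kikigal) repeats the first consonant+vowel as a prefix (as does popenod), so the same rule applies.
So lonevol → lolonevol.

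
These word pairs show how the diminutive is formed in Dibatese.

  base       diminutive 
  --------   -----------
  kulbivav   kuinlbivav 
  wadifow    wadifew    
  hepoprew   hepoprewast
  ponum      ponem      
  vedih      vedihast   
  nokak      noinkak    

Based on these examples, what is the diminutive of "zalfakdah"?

wadifow and hepoprew both end in -w yet inflect differently (wadifew, hepoprewast), so the final letter is not what conditions the rule; the last vowel is.
"zalfakdah" has last vowel 'a'. The stems whose last vowel is 'a' (kulbivav → kuinlbivav, nokak → noinkak) insert -in- after the first vowel.
The other patterns: stems whose last vowel is 'o' or 'u' change the last vowel to 'e'; stems whose last vowel is 'e' or 'i' add -ast.
So zalfakdah → zainlfakdah.

zainlfakdah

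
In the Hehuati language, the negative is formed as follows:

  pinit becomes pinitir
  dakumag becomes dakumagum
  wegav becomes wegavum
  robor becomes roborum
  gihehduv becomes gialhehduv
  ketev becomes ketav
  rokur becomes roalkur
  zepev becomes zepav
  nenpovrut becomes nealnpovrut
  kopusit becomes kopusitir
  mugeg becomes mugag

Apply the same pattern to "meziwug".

"meziwug" has last vowel 'u'. The stems whose last vowel is 'u' (nenpovrut → nealnpovrut, gihehduv → gialhehduv, rokur → roalkur) insert -al- after the first vowel.
The other patterns: stems whose last vowel is 'i' add -ir; stems whose last vowel is 'e' change the last vowel to 'a'; stems whose last vowel is 'a' or 'o' add -um.
So meziwug → mealziwug.

mealziwug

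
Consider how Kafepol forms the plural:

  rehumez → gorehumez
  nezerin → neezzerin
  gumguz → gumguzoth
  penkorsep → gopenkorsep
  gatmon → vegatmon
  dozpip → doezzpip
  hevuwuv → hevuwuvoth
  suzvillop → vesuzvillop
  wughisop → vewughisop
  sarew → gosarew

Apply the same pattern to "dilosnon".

"dilosnon" has last vowel 'o'. The stems whose last vowel is 'o' (wughisop → vewughisop, gatmon → vegatmon, suzvillop → vesuzvillop) add the prefix ve-.
So dilosnon → vedilosnon.

vedilosnon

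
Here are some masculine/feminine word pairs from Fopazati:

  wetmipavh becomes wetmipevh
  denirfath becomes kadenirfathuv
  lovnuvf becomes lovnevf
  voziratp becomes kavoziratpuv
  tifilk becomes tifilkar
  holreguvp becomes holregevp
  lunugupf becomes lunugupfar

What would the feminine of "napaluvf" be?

napalevf

voziratp and holreguvp both end in -p yet inflect differently (kavoziratpuv, holregevp), so the final letter is not what conditions the rule; the second-to-last letter is.
"napaluvf" has second-to-last letter 'v'. The stems whose second-to-last letter is 'v' (lovnuvf → lovnevf, holreguvp → holregevp, wetmipavh → wetmipevh) change the last vowel to 'e'.
So napaluvf → napalevf.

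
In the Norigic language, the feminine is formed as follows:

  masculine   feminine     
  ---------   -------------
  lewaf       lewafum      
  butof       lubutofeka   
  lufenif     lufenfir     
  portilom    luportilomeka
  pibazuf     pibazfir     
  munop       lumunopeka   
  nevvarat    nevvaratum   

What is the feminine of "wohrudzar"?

wohrudzarum

lewaf and butof both end in -f yet inflect differently (lewafum, lubutofeka), so the final letter is not what conditions the rule; the last vowel is.
"wohrudzar" has last vowel 'a'. The stems whose last vowel is 'a' (lewaf → lewafum, nevvarat → nevvaratum) add -um.
So wohrudzar → wohrudzarum.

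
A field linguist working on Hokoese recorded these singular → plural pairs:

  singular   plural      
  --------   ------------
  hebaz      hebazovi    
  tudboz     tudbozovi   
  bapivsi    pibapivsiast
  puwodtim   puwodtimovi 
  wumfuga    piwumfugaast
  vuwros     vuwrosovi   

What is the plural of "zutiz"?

zutizovi

puwodtim and bapivsi both have last vowel 'i' yet inflect differently (puwodtimovi, pibapivsiast), so the last vowel is not what conditions the rule; whether the stem ends in a vowel or a consonant is.
"zutiz" ends in a consonant. The stems ending in a consonant (puwodtim → puwodtimovi, hebaz → hebazovi, vuwros → vuwrosovi) add -ovi.
So zutiz → zutizovi.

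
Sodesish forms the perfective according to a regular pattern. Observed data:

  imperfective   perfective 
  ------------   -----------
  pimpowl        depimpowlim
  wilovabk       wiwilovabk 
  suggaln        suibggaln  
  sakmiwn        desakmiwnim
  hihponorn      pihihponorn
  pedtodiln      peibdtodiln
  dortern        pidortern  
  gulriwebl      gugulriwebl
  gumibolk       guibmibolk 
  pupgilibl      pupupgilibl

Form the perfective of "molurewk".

demolurewkim

hihponorn and sakmiwn both end in -n yet inflect differently (pihihponorn, desakmiwnim), so the final letter is not what conditions the rule; the second-to-last letter is.
"molurewk" has second-to-last letter 'w'. The stems whose second-to-last letter is 'w' (sakmiwn → desakmiwnim, pimpowl → depimpowlim) add de- … -im around the stem.
The other patterns: stems whose second-to-last letter is 'b' repeat the first consonant+vowel as a prefix; stems whose second-to-last letter is 'r' add the prefix pi-; stems whose second-to-last letter is 'l' insert -ib- after the first vowel.
So molurewk → demolurewkim.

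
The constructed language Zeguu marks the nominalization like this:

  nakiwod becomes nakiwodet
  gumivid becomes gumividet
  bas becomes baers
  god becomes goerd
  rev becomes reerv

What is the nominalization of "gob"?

god and gumivid both end in -d yet inflect differently (goerd, gumividet), so the final letter is not what conditions the rule; the number of vowels is.
"gob" has 1 vowel. The stems with 1 vowel (god → goerd, rev → reerv, bas → baers) insert -er- after the first vowel.
The other pattern: stems with 3 vowels add -et.
So gob → goerb.

goerb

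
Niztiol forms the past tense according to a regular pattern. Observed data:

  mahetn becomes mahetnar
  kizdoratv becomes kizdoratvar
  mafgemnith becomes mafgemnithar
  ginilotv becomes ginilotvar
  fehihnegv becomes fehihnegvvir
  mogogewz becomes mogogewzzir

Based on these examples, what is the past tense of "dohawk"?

kizdoratv and fehihnegv both end in -v yet inflect differently (kizdoratvar, fehihnegvvir), so the final letter is not what conditions the rule; the second-to-last letter is.
"dohawk" has second-to-last letter 'w'. The one such stem in the data (mogogewz → mogogewzzir) doubles the final consonant and adds -ir (as does fehihnegv), so the same rule applies.
So dohawk → dohawkkir.

dohawkkir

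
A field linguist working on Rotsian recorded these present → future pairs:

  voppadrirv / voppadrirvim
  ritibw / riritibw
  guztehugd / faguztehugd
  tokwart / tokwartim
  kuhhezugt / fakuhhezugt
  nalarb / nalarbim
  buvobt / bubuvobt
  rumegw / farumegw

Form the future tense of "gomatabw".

kuhhezugt and tokwart both end in -t yet inflect differently (fakuhhezugt, tokwartim), so the final letter is not what conditions the rule; the second-to-last letter is.
"gomatabw" has second-to-last letter 'b'. The stems whose second-to-last letter is 'b' (buvobt → bubuvobt, ritibw → riritibw) repeat the first consonant+vowel as a prefix.
The other patterns: stems whose second-to-last letter is 'g' add the prefix fa-; stems whose second-to-last letter is 'r' add -im.
So gomatabw → gogomatabw.

gogomatabw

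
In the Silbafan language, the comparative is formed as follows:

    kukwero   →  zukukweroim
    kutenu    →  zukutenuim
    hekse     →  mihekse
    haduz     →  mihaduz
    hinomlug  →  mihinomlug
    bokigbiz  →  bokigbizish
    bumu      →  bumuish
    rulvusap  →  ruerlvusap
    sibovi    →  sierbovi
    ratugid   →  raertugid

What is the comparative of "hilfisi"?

haduz and bokigbiz both end in -z yet inflect differently (mihaduz, bokigbizish), so the final letter is not what conditions the rule; the first letter is.
"hilfisi" begins with h-. The stems beginning with h- (hekse → mihekse, haduz → mihaduz, hinomlug → mihinomlug) add the prefix mi-.
So hilfisi → mihilfisi.

mihilfisi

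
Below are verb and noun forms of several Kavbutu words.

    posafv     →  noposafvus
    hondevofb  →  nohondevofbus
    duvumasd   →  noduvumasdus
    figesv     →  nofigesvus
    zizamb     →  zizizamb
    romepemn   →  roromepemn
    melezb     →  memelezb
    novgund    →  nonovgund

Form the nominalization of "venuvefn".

novenuvefnus

hondevofb and zizamb both end in -b yet inflect differently (nohondevofbus, zizizamb), so the final letter is not what conditions the rule; the second-to-last letter is.
"venuvefn" has second-to-last letter 'f'. The stems whose second-to-last letter is 'f' (posafv → noposafvus, hondevofb → nohondevofbus) add no- … -us around the stem.
So venuvefn → novenuvefnus.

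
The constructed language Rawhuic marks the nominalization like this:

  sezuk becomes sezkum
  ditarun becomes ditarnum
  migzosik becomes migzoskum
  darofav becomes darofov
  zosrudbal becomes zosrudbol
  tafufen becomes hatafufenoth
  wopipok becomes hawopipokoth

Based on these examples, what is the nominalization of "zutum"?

"zutum" has last vowel 'u'. The stems whose last vowel is 'u' (sezuk → sezkum, ditarun → ditarnum) delete the last vowel and add -um.
So zutum → zutmum.

zutmum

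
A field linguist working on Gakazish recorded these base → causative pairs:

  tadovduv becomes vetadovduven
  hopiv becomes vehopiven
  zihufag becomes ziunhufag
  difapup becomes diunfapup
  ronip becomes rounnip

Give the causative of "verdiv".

veverdiven

tadovduv and difapup both have last vowel 'u' yet inflect differently (vetadovduven, diunfapup), so the last vowel is not what conditions the rule; the final letter is.
"verdiv" ends in -v. The stems ending in -v (tadovduv → vetadovduven, hopiv → vehopiven) add ve- … -en around the stem.
The other pattern: stems ending in -g or -p insert -un- after the first vowel.
So verdiv → veverdiven.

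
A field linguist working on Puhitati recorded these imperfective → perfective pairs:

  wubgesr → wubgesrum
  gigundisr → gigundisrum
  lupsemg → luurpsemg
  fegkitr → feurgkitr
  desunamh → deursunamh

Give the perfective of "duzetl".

duurzetl

gigundisr and fegkitr both end in -r yet inflect differently (gigundisrum, feurgkitr), so the final letter is not what conditions the rule; the second-to-last letter is.
"duzetl" has second-to-last letter 't'. The one such stem in the data (fegkitr → feurgkitr) inserts -ur- after the first vowel (as do lupsemg, desunamh), so the same rule applies.
So duzetl → duurzetl.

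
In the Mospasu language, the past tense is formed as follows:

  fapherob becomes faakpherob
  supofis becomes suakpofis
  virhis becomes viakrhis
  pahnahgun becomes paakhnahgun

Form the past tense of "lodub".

Every pair shown (fapherob → faakpherob, supofis → suakpofis, virhis → viakrhis, …) follows the same rule: insert -ak- after the first vowel.
So lodub → loakdub.

loakdub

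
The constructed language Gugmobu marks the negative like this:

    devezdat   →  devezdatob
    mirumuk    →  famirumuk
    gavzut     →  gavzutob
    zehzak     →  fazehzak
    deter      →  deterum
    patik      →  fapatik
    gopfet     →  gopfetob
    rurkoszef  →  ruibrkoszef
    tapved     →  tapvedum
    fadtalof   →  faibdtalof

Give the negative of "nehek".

gopfet and rurkoszef both have last vowel 'e' yet inflect differently (gopfetob, ruibrkoszef), so the last vowel is not what conditions the rule; the final letter is.
"nehek" ends in -k. The stems ending in -k (patik → fapatik, mirumuk → famirumuk, zehzak → fazehzak) add the prefix fa-.
The other patterns: stems ending in -t add -ob; stems ending in -f insert -ib- after the first vowel; stems ending in -d or -r add -um.
So nehek → fanehek.

fanehek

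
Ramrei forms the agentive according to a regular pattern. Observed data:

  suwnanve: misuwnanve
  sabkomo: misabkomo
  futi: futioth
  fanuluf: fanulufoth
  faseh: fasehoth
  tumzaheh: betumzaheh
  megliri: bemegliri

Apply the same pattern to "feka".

faseh and tumzaheh both end in -h yet inflect differently (fasehoth, betumzaheh), so the final letter is not what conditions the rule; the first letter is.
"feka" begins with f-. The stems beginning with f- (futi → futioth, fanuluf → fanulufoth, faseh → fasehoth) add -oth.
The other patterns: stems beginning with s- add the prefix mi-; stems beginning with m- or t- add the prefix be-.
So feka → fekaoth.

fekaoth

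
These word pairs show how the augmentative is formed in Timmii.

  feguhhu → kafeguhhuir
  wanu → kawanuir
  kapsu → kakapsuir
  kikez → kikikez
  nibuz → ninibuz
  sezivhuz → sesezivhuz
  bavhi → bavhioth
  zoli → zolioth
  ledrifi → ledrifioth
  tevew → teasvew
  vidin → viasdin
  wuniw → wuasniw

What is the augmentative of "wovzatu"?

feguhhu and nibuz both have last vowel 'u' yet inflect differently (kafeguhhuir, ninibuz), so the last vowel is not what conditions the rule; the final letter is.
"wovzatu" ends in -u. The stems ending in -u (feguhhu → kafeguhhuir, wanu → kawanuir, kapsu → kakapsuir) add ka- … -ir around the stem.
The other patterns: stems ending in -z repeat the first consonant+vowel as a prefix; stems ending in -i add -oth; stems ending in -n or -w insert -as- after the first vowel.
So wovzatu → kawovzatuir.

kawovzatuir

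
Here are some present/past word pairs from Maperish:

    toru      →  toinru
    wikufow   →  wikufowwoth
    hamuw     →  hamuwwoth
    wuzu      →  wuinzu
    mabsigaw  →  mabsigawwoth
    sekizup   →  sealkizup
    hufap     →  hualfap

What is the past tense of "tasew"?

tasewwoth

hamuw and sekizup both have last vowel 'u' yet inflect differently (hamuwwoth, sealkizup), so the last vowel is not what conditions the rule; the final letter is.
"tasew" ends in -w. The stems ending in -w (mabsigaw → mabsigawwoth, hamuw → hamuwwoth, wikufow → wikufowwoth) double the final consonant and add -oth.
The other patterns: stems ending in -p insert -al- after the first vowel; stems ending in -u insert -in- after the first vowel.
So tasew → tasewwoth.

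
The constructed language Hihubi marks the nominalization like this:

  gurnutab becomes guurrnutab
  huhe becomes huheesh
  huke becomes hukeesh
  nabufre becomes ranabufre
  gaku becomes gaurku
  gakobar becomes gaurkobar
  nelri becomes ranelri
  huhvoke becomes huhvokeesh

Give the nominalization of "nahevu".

huhvoke and nabufre both end in -e yet inflect differently (huhvokeesh, ranabufre), so the final letter is not what conditions the rule; the first letter is.
"nahevu" begins with n-. The stems beginning with n- (nelri → ranelri, nabufre → ranabufre) add the prefix ra-.
So nahevu → ranahevu.

ranahevu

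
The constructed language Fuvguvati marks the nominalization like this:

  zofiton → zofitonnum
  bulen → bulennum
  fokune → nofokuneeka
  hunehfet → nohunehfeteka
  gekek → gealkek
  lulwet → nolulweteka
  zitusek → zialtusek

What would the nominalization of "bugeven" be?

"bugeven" ends in -n. The stems ending in -n (zofiton → zofitonnum, bulen → bulennum) double the final consonant and add -um.
So bugeven → bugevennum.

bugevennum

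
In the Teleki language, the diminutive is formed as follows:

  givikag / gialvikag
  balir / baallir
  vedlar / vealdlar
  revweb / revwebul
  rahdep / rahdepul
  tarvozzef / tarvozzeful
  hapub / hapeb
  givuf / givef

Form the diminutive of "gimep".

"gimep" has last vowel 'e'. The stems whose last vowel is 'e' (revweb → revwebul, rahdep → rahdepul, tarvozzef → tarvozzeful) add -ul.
The other patterns: stems whose last vowel is 'a' or 'i' insert -al- after the first vowel; stems whose last vowel is 'u' change the last vowel to 'e'.
So gimep → gimepul.

gimepul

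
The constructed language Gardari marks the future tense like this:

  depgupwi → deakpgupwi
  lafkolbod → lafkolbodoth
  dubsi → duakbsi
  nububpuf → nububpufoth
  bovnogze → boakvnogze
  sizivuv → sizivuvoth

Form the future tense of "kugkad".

kugkadoth

nububpuf and bovnogze both have 3 vowels yet inflect differently (nububpufoth, boakvnogze), so the number of vowels is not what conditions the rule; whether the stem ends in a vowel or a consonant is.
"kugkad" ends in a consonant. The stems ending in a consonant (nububpuf → nububpufoth, lafkolbod → lafkolbodoth, sizivuv → sizivuvoth) add -oth.
The other pattern: stems ending in a vowel insert -ak- after the first vowel.
So kugkad → kugkadoth.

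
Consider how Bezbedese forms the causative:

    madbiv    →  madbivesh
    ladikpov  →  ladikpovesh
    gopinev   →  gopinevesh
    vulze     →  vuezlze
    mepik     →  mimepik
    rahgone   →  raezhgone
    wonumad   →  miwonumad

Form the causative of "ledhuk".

vulze and gopinev both have last vowel 'e' yet inflect differently (vuezlze, gopinevesh), so the last vowel is not what conditions the rule; the final letter is.
"ledhuk" ends in -k. The one such stem in the data (mepik → mimepik) adds the prefix mi-, so the same rule applies.
The other patterns: stems ending in -e insert -ez- after the first vowel; stems ending in -v add -esh.
So ledhuk → miledhuk.

miledhuk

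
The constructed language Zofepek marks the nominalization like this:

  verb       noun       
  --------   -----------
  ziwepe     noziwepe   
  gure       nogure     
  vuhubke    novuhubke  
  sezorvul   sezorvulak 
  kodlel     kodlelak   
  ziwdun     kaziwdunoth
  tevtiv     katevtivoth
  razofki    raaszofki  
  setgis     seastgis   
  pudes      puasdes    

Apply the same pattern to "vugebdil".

vugebdilak

ziwepe and kodlel both have last vowel 'e' yet inflect differently (noziwepe, kodlelak), so the last vowel is not what conditions the rule; the final letter is.
"vugebdil" ends in -l. The stems ending in -l (sezorvul → sezorvulak, kodlel → kodlelak) add -ak.
So vugebdil → vugebdilak.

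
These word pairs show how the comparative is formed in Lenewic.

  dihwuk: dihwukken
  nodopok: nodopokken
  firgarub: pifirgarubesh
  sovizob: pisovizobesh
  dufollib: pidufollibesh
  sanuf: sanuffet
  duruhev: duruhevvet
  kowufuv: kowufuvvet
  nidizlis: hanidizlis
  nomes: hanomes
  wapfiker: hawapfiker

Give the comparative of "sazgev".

"sazgev" ends in -v. The stems ending in -v (duruhev → duruhevvet, kowufuv → kowufuvvet) double the final consonant and add -et.
The other patterns: stems ending in -k double the final consonant and add -en; stems ending in -b add pi- … -esh around the stem; stems ending in -r or -s add the prefix ha-.
So sazgev → sazgevvet.

sazgevvet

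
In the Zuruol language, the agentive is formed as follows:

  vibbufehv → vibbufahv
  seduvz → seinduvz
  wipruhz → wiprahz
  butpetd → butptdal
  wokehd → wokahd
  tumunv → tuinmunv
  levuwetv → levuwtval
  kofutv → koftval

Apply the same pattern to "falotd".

vibbufehv and kofutv both end in -v yet inflect differently (vibbufahv, koftval), so the final letter is not what conditions the rule; the second-to-last letter is.
"falotd" has second-to-last letter 't'. The stems whose second-to-last letter is 't' (kofutv → koftval, levuwetv → levuwtval, butpetd → butptdal) delete the last vowel and add -al.
The other patterns: stems whose second-to-last letter is 'h' change the last vowel to 'a'; stems whose second-to-last letter is 'n' or 'v' insert -in- after the first vowel.
So falotd → faltdal.

faltdal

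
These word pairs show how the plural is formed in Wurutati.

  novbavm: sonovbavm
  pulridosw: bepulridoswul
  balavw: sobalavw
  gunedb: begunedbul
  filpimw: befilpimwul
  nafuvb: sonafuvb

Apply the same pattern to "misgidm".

bemisgidmul

nafuvb and gunedb both end in -b yet inflect differently (sonafuvb, begunedbul), so the final letter is not what conditions the rule; the second-to-last letter is.
"misgidm" has second-to-last letter 'd'. The one such stem in the data (gunedb → begunedbul) adds be- … -ul around the stem, so the same rule applies.
The other pattern: stems whose second-to-last letter is 'v' add the prefix so-.
So misgidm → bemisgidmul.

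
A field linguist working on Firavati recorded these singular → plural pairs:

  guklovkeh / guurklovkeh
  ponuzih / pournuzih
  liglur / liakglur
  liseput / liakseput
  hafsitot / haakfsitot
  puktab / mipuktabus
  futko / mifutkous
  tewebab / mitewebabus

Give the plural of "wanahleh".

waurnahleh

"wanahleh" ends in -h. The stems ending in -h (guklovkeh → guurklovkeh, ponuzih → pournuzih) insert -ur- after the first vowel.
The other patterns: stems ending in -r or -t insert -ak- after the first vowel; stems ending in -b or -o add mi- … -us around the stem.
So wanahleh → waurnahleh.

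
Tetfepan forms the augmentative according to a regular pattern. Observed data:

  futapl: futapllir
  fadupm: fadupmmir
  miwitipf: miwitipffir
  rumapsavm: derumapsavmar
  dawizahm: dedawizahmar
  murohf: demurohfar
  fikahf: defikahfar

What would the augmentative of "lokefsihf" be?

"lokefsihf" has second-to-last letter 'h'. The stems whose second-to-last letter is 'h' (dawizahm → dedawizahmar, murohf → demurohfar, fikahf → defikahfar) add de- … -ar around the stem.
The other pattern: stems whose second-to-last letter is 'p' double the final consonant and add -ir.
So lokefsihf → delokefsihfar.

delokefsihfar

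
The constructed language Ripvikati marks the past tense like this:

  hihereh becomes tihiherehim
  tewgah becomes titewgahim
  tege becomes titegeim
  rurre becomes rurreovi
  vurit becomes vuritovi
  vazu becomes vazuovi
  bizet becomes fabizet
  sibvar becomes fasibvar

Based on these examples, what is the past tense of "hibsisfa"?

tege and rurre both end in -e yet inflect differently (titegeim, rurreovi), so the final letter is not what conditions the rule; the first letter is.
"hibsisfa" begins with h-. The one such stem in the data (hihereh → tihiherehim) adds ti- … -im around the stem, so the same rule applies.
The other patterns: stems beginning with r- or v- add -ovi; stems beginning with b- or s- add the prefix fa-.
So hibsisfa → tihibsisfaim.

tihibsisfaim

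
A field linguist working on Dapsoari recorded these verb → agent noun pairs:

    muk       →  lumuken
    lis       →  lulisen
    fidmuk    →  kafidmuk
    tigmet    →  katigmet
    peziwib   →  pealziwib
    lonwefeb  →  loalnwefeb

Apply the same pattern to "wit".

muk and fidmuk both end in -k yet inflect differently (lumuken, kafidmuk), so the final letter is not what conditions the rule; the number of vowels is.
"wit" has 1 vowel. The stems with 1 vowel (muk → lumuken, lis → lulisen) add lu- … -en around the stem.
So wit → luwiten.

luwiten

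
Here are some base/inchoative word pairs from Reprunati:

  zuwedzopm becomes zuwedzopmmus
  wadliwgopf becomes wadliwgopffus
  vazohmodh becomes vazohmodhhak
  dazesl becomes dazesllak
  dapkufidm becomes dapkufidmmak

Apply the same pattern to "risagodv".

"risagodv" has second-to-last letter 'd'. The stems whose second-to-last letter is 'd' (vazohmodh → vazohmodhhak, dapkufidm → dapkufidmmak) double the final consonant and add -ak.
The other pattern: stems whose second-to-last letter is 'p' double the final consonant and add -us.
So risagodv → risagodvvak.

risagodvvak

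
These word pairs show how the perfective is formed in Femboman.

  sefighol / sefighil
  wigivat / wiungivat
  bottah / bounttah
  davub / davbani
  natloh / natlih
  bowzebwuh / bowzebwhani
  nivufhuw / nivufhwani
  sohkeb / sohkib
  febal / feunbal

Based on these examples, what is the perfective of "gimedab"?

davub and sohkeb both end in -b yet inflect differently (davbani, sohkib), so the final letter is not what conditions the rule; the last vowel is.
"gimedab" has last vowel 'a'. The stems whose last vowel is 'a' (febal → feunbal, wigivat → wiungivat, bottah → bounttah) insert -un- after the first vowel.
So gimedab → giunmedab.

giunmedab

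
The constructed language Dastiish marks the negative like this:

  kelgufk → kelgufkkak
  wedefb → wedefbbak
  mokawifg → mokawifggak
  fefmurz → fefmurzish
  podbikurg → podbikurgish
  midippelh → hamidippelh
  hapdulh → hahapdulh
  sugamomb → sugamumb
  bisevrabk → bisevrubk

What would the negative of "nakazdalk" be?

mokawifg and podbikurg both end in -g yet inflect differently (mokawifggak, podbikurgish), so the final letter is not what conditions the rule; the second-to-last letter is.
"nakazdalk" has second-to-last letter 'l'. The stems whose second-to-last letter is 'l' (midippelh → hamidippelh, hapdulh → hahapdulh) add the prefix ha-.
The other patterns: stems whose second-to-last letter is 'f' double the final consonant and add -ak; stems whose second-to-last letter is 'r' add -ish; stems whose second-to-last letter is 'b' or 'm' change the last vowel to 'u'.
So nakazdalk → hanakazdalk.

hanakazdalk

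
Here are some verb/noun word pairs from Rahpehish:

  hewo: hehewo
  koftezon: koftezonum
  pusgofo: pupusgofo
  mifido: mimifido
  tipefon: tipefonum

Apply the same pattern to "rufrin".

rufrinum

"rufrin" ends in -n. The stems ending in -n (koftezon → koftezonum, tipefon → tipefonum) add -um.
So rufrin → rufrinum.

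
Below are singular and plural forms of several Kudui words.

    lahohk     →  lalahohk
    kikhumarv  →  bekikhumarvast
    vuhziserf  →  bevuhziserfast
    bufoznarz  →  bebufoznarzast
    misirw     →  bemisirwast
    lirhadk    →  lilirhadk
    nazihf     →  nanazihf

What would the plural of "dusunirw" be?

vuhziserf and nazihf both end in -f yet inflect differently (bevuhziserfast, nanazihf), so the final letter is not what conditions the rule; the second-to-last letter is.
"dusunirw" has second-to-last letter 'r'. The stems whose second-to-last letter is 'r' (bufoznarz → bebufoznarzast, vuhziserf → bevuhziserfast, kikhumarv → bekikhumarvast) add be- … -ast around the stem.
The other pattern: stems whose second-to-last letter is 'd' or 'h' repeat the first consonant+vowel as a prefix.
So dusunirw → bedusunirwast.

bedusunirwast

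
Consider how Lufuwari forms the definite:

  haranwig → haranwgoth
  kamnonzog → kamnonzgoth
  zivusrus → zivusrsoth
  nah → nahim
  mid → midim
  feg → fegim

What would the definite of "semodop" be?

haranwig and feg both end in -g yet inflect differently (haranwgoth, fegim), so the final letter is not what conditions the rule; the number of vowels is.
"semodop" has 3 vowels. The stems with 3 vowels (haranwig → haranwgoth, kamnonzog → kamnonzgoth, zivusrus → zivusrsoth) delete the last vowel and add -oth.
So semodop → semodpoth.

semodpoth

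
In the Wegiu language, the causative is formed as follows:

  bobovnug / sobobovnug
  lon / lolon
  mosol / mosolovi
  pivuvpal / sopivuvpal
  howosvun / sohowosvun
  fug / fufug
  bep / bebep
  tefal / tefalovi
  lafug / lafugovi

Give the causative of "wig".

"wig" has 1 vowel. The stems with 1 vowel (fug → fufug, bep → bebep, lon → lolon) repeat the first consonant+vowel as a prefix.
The other patterns: stems with 2 vowels add -ovi; stems with 3 vowels add the prefix so-.
So wig → wiwig.

wiwig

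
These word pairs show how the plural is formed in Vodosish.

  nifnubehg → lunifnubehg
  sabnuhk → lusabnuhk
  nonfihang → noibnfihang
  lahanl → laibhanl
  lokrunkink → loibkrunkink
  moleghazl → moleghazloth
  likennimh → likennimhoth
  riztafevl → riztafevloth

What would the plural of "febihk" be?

nifnubehg and nonfihang both end in -g yet inflect differently (lunifnubehg, noibnfihang), so the final letter is not what conditions the rule; the second-to-last letter is.
"febihk" has second-to-last letter 'h'. The stems whose second-to-last letter is 'h' (nifnubehg → lunifnubehg, sabnuhk → lusabnuhk) add the prefix lu-.
So febihk → lufebihk.

lufebihk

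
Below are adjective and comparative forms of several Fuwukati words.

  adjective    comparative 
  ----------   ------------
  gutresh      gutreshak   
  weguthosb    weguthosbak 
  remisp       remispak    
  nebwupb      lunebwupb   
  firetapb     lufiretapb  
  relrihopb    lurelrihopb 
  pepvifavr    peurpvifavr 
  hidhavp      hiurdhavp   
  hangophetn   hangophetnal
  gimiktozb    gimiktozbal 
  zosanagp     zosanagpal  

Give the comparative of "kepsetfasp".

kepsetfaspak

weguthosb and nebwupb both end in -b yet inflect differently (weguthosbak, lunebwupb), so the final letter is not what conditions the rule; the second-to-last letter is.
"kepsetfasp" has second-to-last letter 's'. The stems whose second-to-last letter is 's' (gutresh → gutreshak, weguthosb → weguthosbak, remisp → remispak) add -ak.
So kepsetfasp → kepsetfaspak.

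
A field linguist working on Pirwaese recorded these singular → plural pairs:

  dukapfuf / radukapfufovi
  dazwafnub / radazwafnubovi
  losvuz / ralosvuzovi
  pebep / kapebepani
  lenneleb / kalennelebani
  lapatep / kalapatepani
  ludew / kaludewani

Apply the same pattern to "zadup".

"zadup" has last vowel 'u'. The stems whose last vowel is 'u' (dukapfuf → radukapfufovi, dazwafnub → radazwafnubovi, losvuz → ralosvuzovi) add ra- … -ovi around the stem.
The other pattern: stems whose last vowel is 'e' add ka- … -ani around the stem.
So zadup → razadupovi.

razadupovi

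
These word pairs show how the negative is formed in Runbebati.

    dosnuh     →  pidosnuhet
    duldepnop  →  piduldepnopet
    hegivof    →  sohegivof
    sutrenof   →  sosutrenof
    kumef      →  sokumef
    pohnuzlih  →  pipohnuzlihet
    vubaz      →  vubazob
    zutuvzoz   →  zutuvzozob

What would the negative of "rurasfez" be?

"rurasfez" ends in -z. The stems ending in -z (vubaz → vubazob, zutuvzoz → zutuvzozob) add -ob.
The other patterns: stems ending in -f add the prefix so-; stems ending in -h or -p add pi- … -et around the stem.
So rurasfez → rurasfezob.

rurasfezob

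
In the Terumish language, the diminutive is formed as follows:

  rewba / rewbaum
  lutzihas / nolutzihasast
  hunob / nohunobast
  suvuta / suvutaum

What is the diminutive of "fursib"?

nofursibast

"fursib" ends in a consonant. The stems ending in a consonant (lutzihas → nolutzihasast, hunob → nohunobast) add no- … -ast around the stem.
So fursib → nofursibast.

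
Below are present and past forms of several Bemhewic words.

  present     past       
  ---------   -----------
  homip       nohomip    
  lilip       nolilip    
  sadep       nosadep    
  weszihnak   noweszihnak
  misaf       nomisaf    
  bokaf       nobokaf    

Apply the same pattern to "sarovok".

nosarovok

Every pair shown (homip → nohomip, lilip → nolilip, sadep → nosadep, …) follows the same rule: add the prefix no-.
So sarovok → nosarovok.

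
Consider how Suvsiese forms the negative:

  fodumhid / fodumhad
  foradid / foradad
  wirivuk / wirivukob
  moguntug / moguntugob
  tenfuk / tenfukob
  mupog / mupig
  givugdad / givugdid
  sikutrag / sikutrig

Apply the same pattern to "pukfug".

moguntug and mupog both end in -g yet inflect differently (moguntugob, mupig), so the final letter is not what conditions the rule; the last vowel is.
"pukfug" has last vowel 'u'. The stems whose last vowel is 'u' (wirivuk → wirivukob, moguntug → moguntugob, tenfuk → tenfukob) add -ob.
The other patterns: stems whose last vowel is 'i' change the last vowel to 'a'; stems whose last vowel is 'a' or 'o' change the last vowel to 'i'.
So pukfug → pukfugob.

pukfugob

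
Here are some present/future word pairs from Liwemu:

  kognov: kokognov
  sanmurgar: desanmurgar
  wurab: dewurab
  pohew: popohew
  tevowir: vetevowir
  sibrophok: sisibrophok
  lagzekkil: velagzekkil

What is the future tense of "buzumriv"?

vebuzumriv

sanmurgar and tevowir both end in -r yet inflect differently (desanmurgar, vetevowir), so the final letter is not what conditions the rule; the last vowel is.
"buzumriv" has last vowel 'i'. The stems whose last vowel is 'i' (lagzekkil → velagzekkil, tevowir → vetevowir) add the prefix ve-.
The other patterns: stems whose last vowel is 'a' add the prefix de-; stems whose last vowel is 'e' or 'o' repeat the first consonant+vowel as a prefix.
So buzumriv → vebuzumriv.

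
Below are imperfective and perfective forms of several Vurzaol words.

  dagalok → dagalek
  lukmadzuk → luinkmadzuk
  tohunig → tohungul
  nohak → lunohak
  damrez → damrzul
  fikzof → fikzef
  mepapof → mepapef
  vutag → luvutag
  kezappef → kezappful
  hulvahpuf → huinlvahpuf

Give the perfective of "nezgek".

"nezgek" has last vowel 'e'. The stems whose last vowel is 'e' (damrez → damrzul, kezappef → kezappful) delete the last vowel and add -ul.
The other patterns: stems whose last vowel is 'u' insert -in- after the first vowel; stems whose last vowel is 'a' add the prefix lu-; stems whose last vowel is 'o' change the last vowel to 'e'.
So nezgek → nezgkul.

nezgkul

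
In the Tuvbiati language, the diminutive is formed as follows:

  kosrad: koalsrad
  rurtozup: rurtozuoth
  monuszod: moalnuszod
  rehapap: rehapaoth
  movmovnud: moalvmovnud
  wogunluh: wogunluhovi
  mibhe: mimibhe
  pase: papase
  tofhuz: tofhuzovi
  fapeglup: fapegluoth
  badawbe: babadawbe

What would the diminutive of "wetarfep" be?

wetarfeoth

fapeglup and movmovnud both have last vowel 'u' yet inflect differently (fapegluoth, moalvmovnud), so the last vowel is not what conditions the rule; the final letter is.
"wetarfep" ends in -p. The stems ending in -p (fapeglup → fapegluoth, rurtozup → rurtozuoth, rehapap → rehapaoth) drop the final letter and add -oth.
The other patterns: stems ending in -e repeat the first consonant+vowel as a prefix; stems ending in -d insert -al- after the first vowel; stems ending in -h or -z add -ovi.
So wetarfep → wetarfeoth.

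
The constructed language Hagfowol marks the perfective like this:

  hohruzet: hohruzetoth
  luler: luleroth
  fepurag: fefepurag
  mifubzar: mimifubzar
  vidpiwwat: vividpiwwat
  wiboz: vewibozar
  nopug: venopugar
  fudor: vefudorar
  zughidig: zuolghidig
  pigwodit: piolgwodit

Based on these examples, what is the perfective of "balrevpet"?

luler and mifubzar both end in -r yet inflect differently (luleroth, mimifubzar), so the final letter is not what conditions the rule; the last vowel is.
"balrevpet" has last vowel 'e'. The stems whose last vowel is 'e' (hohruzet → hohruzetoth, luler → luleroth) add -oth.
The other patterns: stems whose last vowel is 'a' repeat the first consonant+vowel as a prefix; stems whose last vowel is 'o' or 'u' add ve- … -ar around the stem; stems whose last vowel is 'i' insert -ol- after the first vowel.
So balrevpet → balrevpetoth.

balrevpetoth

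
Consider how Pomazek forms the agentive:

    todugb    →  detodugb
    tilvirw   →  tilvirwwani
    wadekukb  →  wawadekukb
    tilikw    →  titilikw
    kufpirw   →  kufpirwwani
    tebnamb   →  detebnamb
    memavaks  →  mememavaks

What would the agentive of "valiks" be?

tilvirw and tilikw both end in -w yet inflect differently (tilvirwwani, titilikw), so the final letter is not what conditions the rule; the second-to-last letter is.
"valiks" has second-to-last letter 'k'. The stems whose second-to-last letter is 'k' (memavaks → mememavaks, wadekukb → wawadekukb, tilikw → titilikw) repeat the first consonant+vowel as a prefix.
The other patterns: stems whose second-to-last letter is 'r' double the final consonant and add -ani; stems whose second-to-last letter is 'g' or 'm' add the prefix de-.
So valiks → vavaliks.

vavaliks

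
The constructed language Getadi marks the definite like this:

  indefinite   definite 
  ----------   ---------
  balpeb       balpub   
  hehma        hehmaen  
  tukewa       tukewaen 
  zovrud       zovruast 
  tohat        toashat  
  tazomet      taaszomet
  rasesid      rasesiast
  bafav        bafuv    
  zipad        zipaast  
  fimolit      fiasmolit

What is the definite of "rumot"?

"rumot" ends in -t. The stems ending in -t (fimolit → fiasmolit, tazomet → taaszomet, tohat → toashat) insert -as- after the first vowel.
So rumot → ruasmot.

ruasmot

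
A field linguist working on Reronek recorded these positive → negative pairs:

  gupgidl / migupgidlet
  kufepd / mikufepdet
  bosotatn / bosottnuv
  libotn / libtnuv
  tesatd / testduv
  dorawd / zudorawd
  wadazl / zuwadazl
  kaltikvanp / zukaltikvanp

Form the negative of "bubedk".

kufepd and tesatd both end in -d yet inflect differently (mikufepdet, testduv), so the final letter is not what conditions the rule; the second-to-last letter is.
"bubedk" has second-to-last letter 'd'. The one such stem in the data (gupgidl → migupgidlet) adds mi- … -et around the stem, so the same rule applies.
So bubedk → mibubedket.

mibubedket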